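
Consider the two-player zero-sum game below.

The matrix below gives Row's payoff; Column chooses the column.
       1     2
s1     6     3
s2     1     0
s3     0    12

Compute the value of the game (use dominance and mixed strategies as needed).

24/5

Row s2 is strictly dominated by row s1, so Row never plays it.
The remaining 2×2 game on (s1, s3) × (1, 2) has no saddle point. Let Row play s1 with probability p; indifference gives 6p = 3p + 12(1−p), so p = 4/5.
Similarly Column's optimal q on 1 is 3/5, and the value is 6·(3/5) + (3)·(2/5) = 24/5.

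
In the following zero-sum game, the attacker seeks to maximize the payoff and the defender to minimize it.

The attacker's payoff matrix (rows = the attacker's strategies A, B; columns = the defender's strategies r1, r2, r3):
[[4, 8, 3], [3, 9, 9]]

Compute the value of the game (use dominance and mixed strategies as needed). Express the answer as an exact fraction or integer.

27/7

Column r2 is strictly dominated by r1 for the defender (it gives the attacker more in every row).
The remaining 2×2 game on (A, B) × (r1, r3) has no saddle point. Let the attacker play A with probability p; indifference gives 4p + 3(1−p) = 3p + 9(1−p), so p = 6/7.
Similarly the defender's optimal q on r1 is 6/7, and the value is 4·(6/7) + (3)·(1/7) = 27/7.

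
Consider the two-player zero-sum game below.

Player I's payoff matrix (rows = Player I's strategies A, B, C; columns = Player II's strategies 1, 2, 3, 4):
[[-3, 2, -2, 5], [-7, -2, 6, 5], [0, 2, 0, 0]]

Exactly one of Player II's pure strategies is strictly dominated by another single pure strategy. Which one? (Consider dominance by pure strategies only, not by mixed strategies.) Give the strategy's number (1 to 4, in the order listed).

Player II prefers columns that give Player I less. Compare 2 with 1: -3 < 2, -7 < -2, 0 < 2.
So 1 strictly dominates 2 for Player II; 2 is strictly dominated.

2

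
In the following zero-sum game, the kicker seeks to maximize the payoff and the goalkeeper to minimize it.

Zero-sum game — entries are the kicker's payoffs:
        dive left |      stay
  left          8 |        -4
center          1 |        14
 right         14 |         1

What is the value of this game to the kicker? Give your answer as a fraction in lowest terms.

15/2

Row left is strictly dominated by row right, so the kicker never plays it.
The remaining 2×2 game on (center, right) × (dive left, stay) has no saddle point. Let the kicker play center with probability p; indifference gives p + 14(1−p) = 14p + (1−p), so p = 1/2.
Similarly the goalkeeper's optimal q on dive left is 1/2, and the value is 1·(1/2) + (14)·(1/2) = 15/2.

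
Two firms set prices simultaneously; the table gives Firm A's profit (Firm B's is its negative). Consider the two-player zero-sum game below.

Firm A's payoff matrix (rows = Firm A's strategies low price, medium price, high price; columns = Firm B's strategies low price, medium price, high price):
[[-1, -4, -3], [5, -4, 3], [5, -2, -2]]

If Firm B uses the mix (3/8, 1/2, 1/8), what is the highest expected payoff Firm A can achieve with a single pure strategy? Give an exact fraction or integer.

5/8

low price: (-1)·(3/8) + (-4)·(1/2) + (-3)·(1/8) = -11/4.
medium price: (5)·(3/8) + (-4)·(1/2) + (3)·(1/8) = 1/4.
high price: (5)·(3/8) + (-2)·(1/2) + (-2)·(1/8) = 5/8.
The best pure response is high price with expected payoff 5/8.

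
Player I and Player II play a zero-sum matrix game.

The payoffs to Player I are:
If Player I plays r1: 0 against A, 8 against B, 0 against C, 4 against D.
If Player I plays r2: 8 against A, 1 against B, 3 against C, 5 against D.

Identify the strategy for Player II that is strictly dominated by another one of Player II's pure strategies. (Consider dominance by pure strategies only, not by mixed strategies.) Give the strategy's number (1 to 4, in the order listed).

Player II prefers columns that give Player I less. Compare D with C: 0 < 4, 3 < 5.
So C strictly dominates D for Player II; D is strictly dominated.

4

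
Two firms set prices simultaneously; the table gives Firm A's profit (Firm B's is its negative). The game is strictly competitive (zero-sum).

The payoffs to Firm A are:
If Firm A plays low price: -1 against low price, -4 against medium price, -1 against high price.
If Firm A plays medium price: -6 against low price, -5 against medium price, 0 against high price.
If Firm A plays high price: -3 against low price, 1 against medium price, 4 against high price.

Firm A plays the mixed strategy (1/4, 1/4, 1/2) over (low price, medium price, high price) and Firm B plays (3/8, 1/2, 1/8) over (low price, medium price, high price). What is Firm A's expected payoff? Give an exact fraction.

Against (3/8, 1/2, 1/8), each row's expected payoff is low price: -5/2; medium price: -19/4; high price: -1/8.
Taking the (1/4, 1/4, 1/2)-weighted average: (1/4)·(-5/2) + (1/4)·(-19/4) + (1/2)·(-1/8) = -15/8.

-15/8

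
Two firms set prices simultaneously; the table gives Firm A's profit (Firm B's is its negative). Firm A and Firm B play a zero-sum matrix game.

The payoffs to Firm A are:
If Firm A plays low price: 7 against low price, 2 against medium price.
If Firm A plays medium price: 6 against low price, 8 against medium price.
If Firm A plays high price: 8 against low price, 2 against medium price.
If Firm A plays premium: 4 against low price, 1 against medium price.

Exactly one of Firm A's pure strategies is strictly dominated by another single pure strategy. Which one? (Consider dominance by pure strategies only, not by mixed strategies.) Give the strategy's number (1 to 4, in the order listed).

Compare premium with low price: 7 > 4, 2 > 1.
So low price strictly dominates premium for Firm A; premium is strictly dominated.

4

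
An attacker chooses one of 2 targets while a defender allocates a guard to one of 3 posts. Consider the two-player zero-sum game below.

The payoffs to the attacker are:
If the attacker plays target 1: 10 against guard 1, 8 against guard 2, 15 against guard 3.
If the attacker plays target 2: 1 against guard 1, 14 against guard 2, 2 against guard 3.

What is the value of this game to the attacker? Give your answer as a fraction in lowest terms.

Column guard 3 is strictly dominated by guard 1 for the defender (it gives the attacker more in every row).
The remaining 2×2 game on (target 1, target 2) × (guard 1, guard 2) has no saddle point. Let the attacker play target 1 with probability p; indifference gives 10p + (1−p) = 8p + 14(1−p), so p = 13/15.
Similarly the defender's optimal q on guard 1 is 2/5, and the value is 10·(2/5) + (8)·(3/5) = 44/5.

44/5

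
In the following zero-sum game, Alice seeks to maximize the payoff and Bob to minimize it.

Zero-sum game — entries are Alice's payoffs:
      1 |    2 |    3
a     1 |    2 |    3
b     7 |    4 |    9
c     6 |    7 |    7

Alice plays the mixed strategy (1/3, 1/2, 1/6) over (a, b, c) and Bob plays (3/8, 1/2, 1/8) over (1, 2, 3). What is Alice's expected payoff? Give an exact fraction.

73/16

Against (3/8, 1/2, 1/8), each row's expected payoff is a: 7/4; b: 23/4; c: 53/8.
Taking the (1/3, 1/2, 1/6)-weighted average: (1/3)·(7/4) + (1/2)·(23/4) + (1/6)·(53/8) = 73/16.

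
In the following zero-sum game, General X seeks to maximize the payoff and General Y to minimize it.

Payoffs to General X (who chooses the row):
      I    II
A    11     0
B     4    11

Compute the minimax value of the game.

121/18

Row minima are 0 and 4, so General X's maximin is 4; column maxima are 11 and 11, so General Y's minimax is 11. These differ, so the equilibrium is in mixed strategies.
Let General X play A with probability p. General Y is indifferent when 11p + 4(1−p) = 11(1−p), giving p = 7/18.
Let General Y play I with probability q. General X is indifferent when 11q = 4q + 11(1−q), giving q = 11/18.
The value is 11·(11/18) + (0)·(7/18) = 121/18.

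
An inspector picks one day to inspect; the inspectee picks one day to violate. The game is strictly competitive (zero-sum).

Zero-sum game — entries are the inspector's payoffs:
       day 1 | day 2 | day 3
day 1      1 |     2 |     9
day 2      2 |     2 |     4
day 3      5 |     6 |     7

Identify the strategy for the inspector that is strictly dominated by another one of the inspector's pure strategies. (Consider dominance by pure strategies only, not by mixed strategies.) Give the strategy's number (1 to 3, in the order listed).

Compare day 2 with day 3: 5 > 2, 6 > 2, 7 > 4.
So day 3 strictly dominates day 2 for the inspector; day 2 is strictly dominated.

2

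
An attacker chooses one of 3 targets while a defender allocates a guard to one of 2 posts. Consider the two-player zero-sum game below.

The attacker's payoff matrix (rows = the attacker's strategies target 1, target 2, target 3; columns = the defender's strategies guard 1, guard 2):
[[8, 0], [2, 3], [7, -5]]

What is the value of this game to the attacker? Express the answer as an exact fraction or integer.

Row target 3 is strictly dominated by row target 1, so the attacker never plays it.
The remaining 2×2 game on (target 1, target 2) × (guard 1, guard 2) has no saddle point. Let the attacker play target 1 with probability p; indifference gives 8p + 2(1−p) = 3(1−p), so p = 1/9.
Similarly the defender's optimal q on guard 1 is 1/3, and the value is 8·(1/3) + (0)·(2/3) = 8/3.

8/3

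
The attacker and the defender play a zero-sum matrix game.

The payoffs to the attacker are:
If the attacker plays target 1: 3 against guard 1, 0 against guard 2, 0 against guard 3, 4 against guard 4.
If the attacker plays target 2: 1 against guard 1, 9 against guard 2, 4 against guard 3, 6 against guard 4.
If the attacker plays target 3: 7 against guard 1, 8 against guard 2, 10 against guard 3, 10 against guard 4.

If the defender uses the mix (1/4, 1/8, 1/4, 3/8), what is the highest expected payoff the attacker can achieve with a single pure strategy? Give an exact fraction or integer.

9

target 1: (3)·(1/4) + (0)·(1/8) + (0)·(1/4) + (4)·(3/8) = 9/4.
target 2: (1)·(1/4) + (9)·(1/8) + (4)·(1/4) + (6)·(3/8) = 37/8.
target 3: (7)·(1/4) + (8)·(1/8) + (10)·(1/4) + (10)·(3/8) = 9.
The best pure response is target 3 with expected payoff 9.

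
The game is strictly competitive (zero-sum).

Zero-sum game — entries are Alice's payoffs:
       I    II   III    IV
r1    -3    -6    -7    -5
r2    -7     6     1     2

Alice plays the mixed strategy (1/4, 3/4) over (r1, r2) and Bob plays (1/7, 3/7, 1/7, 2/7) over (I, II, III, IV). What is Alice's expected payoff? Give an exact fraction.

5/14

Against (1/7, 3/7, 1/7, 2/7), each row's expected payoff is r1: -38/7; r2: 16/7.
Taking the (1/4, 3/4)-weighted average: (1/4)·(-38/7) + (3/4)·(16/7) = 5/14.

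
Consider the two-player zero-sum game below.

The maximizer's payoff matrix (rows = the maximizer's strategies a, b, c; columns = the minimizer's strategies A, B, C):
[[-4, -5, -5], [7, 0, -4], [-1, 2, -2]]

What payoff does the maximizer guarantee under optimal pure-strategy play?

Row minima: -5, -4, -2 → the maximizer's maximin is -2.
Column maxima: 7, 2, -2 → the minimizer's minimax is -2.
They coincide at (c, C), so the value is -2.

-2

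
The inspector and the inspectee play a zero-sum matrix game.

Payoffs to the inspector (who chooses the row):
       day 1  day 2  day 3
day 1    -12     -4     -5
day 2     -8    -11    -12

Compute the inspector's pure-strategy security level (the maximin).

-12

The worst-case payoff for each row is day 1: -12, day 2: -12.
The best of these is -12.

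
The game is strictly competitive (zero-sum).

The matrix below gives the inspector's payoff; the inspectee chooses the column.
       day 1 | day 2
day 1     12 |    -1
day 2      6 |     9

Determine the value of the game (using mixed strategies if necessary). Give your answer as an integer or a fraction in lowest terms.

Row minima are -1 and 6, so the inspector's maximin is 6; column maxima are 12 and 9, so the inspectee's minimax is 9. These differ, so the equilibrium is in mixed strategies.
Let the inspector play day 1 with probability p. The inspectee is indifferent when 12p + 6(1−p) = −p + 9(1−p), giving p = 3/16.
Let the inspectee play day 1 with probability q. The inspector is indifferent when 12q − (1−q) = 6q + 9(1−q), giving q = 5/8.
The value is 12·(5/8) + (-1)·(3/8) = 57/8.

57/8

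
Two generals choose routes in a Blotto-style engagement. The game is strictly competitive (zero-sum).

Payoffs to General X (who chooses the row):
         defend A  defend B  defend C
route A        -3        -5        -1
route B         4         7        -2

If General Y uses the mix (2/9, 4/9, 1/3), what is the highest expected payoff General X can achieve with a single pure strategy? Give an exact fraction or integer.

10/3

route A: (-3)·(2/9) + (-5)·(4/9) + (-1)·(1/3) = -29/9.
route B: (4)·(2/9) + (7)·(4/9) + (-2)·(1/3) = 10/3.
The best pure response is route B with expected payoff 10/3.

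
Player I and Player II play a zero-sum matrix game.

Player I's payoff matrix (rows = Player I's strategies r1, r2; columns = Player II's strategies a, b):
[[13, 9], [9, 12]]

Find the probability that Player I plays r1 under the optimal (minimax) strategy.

Row minima are 9 and 9, so Player I's maximin is 9; column maxima are 13 and 12, so Player II's minimax is 12. These differ, so the equilibrium is in mixed strategies.
Let Player I play r1 with probability p. Player II is indifferent when 13p + 9(1−p) = 9p + 12(1−p), giving p = 3/7.

3/7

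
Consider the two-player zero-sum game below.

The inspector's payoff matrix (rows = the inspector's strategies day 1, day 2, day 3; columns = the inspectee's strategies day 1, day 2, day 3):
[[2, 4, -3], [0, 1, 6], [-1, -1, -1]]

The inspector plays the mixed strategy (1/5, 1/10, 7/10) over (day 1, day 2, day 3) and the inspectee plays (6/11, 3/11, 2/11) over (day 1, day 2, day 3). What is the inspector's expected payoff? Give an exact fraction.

Against (6/11, 3/11, 2/11), each row's expected payoff is day 1: 18/11; day 2: 15/11; day 3: -1.
Taking the (1/5, 1/10, 7/10)-weighted average: (1/5)·(18/11) + (1/10)·(15/11) + (7/10)·(-1) = -13/55.

-13/55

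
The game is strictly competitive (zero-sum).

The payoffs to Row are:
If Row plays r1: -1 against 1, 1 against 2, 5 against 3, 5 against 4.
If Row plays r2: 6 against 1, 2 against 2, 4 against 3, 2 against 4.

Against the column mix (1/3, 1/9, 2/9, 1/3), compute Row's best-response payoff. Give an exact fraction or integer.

r1: (-1)·(1/3) + (1)·(1/9) + (5)·(2/9) + (5)·(1/3) = 23/9.
r2: (6)·(1/3) + (2)·(1/9) + (4)·(2/9) + (2)·(1/3) = 34/9.
The best pure response is r2 with expected payoff 34/9.

34/9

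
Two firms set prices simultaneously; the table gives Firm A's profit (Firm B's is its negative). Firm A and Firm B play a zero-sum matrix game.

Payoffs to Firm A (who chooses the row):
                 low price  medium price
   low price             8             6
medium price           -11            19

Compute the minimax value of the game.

109/16

Row minima are 6 and -11, so Firm A's maximin is 6; column maxima are 8 and 19, so Firm B's minimax is 8. These differ, so the equilibrium is in mixed strategies.
Let Firm A play low price with probability p. Firm B is indifferent when 8p − 11(1−p) = 6p + 19(1−p), giving p = 15/16.
Let Firm B play low price with probability q. Firm A is indifferent when 8q + 6(1−q) = −11q + 19(1−q), giving q = 13/32.
The value is 8·(13/32) + (6)·(19/32) = 109/16.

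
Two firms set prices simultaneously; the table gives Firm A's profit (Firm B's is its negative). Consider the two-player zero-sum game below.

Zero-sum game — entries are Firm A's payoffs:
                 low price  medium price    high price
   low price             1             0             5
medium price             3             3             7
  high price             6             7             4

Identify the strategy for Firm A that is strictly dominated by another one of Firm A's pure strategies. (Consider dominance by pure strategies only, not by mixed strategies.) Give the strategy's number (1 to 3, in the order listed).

1

Compare low price with medium price: 3 > 1, 3 > 0, 7 > 5.
So medium price strictly dominates low price for Firm A; low price is strictly dominated.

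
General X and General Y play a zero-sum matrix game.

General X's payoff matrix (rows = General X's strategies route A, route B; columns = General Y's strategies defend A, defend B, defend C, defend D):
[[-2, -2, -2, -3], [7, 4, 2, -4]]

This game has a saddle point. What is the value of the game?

-3

Row minima: -3, -4 → General X's maximin is -3.
Column maxima: 7, 4, 2, -3 → General Y's minimax is -3.
They coincide at (route A, defend D), so the value is -3.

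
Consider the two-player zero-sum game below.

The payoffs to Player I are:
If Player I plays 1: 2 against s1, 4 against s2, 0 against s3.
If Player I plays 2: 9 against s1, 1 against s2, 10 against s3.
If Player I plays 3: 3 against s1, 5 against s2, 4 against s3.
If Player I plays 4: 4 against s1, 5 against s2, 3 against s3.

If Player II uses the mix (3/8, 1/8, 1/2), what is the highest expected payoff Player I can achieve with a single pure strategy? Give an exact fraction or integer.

17/2

1: (2)·(3/8) + (4)·(1/8) + (0)·(1/2) = 5/4.
2: (9)·(3/8) + (1)·(1/8) + (10)·(1/2) = 17/2.
3: (3)·(3/8) + (5)·(1/8) + (4)·(1/2) = 15/4.
4: (4)·(3/8) + (5)·(1/8) + (3)·(1/2) = 29/8.
The best pure response is 2 with expected payoff 17/2.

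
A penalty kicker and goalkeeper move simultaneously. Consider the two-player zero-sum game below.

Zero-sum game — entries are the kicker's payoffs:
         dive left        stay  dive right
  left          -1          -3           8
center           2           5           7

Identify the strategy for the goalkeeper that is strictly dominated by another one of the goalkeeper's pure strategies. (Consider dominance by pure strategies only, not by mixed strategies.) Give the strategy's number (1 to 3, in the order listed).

The goalkeeper prefers columns that give the kicker less. Compare dive right with dive left: -1 < 8, 2 < 7.
So dive left strictly dominates dive right for the goalkeeper; dive right is strictly dominated.

3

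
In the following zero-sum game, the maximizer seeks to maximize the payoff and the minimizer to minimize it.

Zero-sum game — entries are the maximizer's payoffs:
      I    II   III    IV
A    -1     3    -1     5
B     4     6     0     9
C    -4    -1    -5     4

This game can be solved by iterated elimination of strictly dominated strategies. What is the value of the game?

0

Row C is strictly dominated by row A (-1>-4, 3>-1, -1>-5, 5>4); eliminate C.
Column IV is strictly dominated by I for the minimizer (-1<5, 4<9); eliminate IV.
Column II is strictly dominated by I for the minimizer (-1<3, 4<6); eliminate II.
Row A is strictly dominated by row B (4>-1, 0>-1); eliminate A.
Column I is strictly dominated by III for the minimizer (0<4); eliminate I.
Only (B, III) remains, with payoff 0.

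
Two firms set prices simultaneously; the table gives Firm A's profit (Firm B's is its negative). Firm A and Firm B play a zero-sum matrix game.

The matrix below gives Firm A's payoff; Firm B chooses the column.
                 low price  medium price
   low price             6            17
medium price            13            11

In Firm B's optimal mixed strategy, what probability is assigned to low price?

6/13

Row minima are 6 and 11, so Firm A's maximin is 11; column maxima are 13 and 17, so Firm B's minimax is 13. These differ, so the equilibrium is in mixed strategies.
Let Firm B play low price with probability q. Firm A is indifferent when 6q + 17(1−q) = 13q + 11(1−q), giving q = 6/13.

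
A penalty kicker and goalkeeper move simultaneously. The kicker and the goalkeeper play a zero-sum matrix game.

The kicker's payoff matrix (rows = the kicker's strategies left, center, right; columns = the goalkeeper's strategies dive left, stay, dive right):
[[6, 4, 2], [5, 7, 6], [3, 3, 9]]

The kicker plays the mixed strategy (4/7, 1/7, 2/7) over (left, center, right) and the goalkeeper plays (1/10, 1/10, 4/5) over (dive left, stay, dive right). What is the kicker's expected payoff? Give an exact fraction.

Against (1/10, 1/10, 4/5), each row's expected payoff is left: 13/5; center: 6; right: 39/5.
Taking the (4/7, 1/7, 2/7)-weighted average: (4/7)·(13/5) + (1/7)·(6) + (2/7)·(39/5) = 32/7.

32/7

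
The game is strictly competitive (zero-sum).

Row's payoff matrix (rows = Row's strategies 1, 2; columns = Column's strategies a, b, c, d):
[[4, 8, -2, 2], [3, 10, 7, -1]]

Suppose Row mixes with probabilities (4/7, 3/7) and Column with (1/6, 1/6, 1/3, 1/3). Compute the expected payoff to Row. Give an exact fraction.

Against (1/6, 1/6, 1/3, 1/3), each row's expected payoff is 1: 2; 2: 25/6.
Taking the (4/7, 3/7)-weighted average: (4/7)·(2) + (3/7)·(25/6) = 41/14.

41/14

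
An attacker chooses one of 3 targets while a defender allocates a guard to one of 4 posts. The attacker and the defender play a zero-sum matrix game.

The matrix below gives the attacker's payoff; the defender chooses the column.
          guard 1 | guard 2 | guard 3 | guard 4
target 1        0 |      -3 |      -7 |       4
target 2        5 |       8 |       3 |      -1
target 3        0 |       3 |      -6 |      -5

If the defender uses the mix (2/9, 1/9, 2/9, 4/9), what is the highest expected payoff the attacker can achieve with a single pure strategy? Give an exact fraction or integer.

target 1: (0)·(2/9) + (-3)·(1/9) + (-7)·(2/9) + (4)·(4/9) = -1/9.
target 2: (5)·(2/9) + (8)·(1/9) + (3)·(2/9) + (-1)·(4/9) = 20/9.
target 3: (0)·(2/9) + (3)·(1/9) + (-6)·(2/9) + (-5)·(4/9) = -29/9.
The best pure response is target 2 with expected payoff 20/9.

20/9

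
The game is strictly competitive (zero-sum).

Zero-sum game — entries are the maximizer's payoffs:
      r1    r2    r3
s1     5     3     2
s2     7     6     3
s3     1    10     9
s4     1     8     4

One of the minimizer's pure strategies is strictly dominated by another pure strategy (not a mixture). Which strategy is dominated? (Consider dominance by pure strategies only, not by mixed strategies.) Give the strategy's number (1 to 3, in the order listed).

2

The minimizer prefers columns that give the maximizer less. Compare r2 with r3: 2 < 3, 3 < 6, 9 < 10, 4 < 8.
So r3 strictly dominates r2 for the minimizer; r2 is strictly dominated.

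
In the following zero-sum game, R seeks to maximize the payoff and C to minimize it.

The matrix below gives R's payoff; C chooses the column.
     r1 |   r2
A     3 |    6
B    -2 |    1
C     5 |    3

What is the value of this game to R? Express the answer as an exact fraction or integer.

Row B is strictly dominated by row A, so R never plays it.
The remaining 2×2 game on (A, C) × (r1, r2) has no saddle point. Let R play A with probability p; indifference gives 3p + 5(1−p) = 6p + 3(1−p), so p = 2/5.
Similarly C's optimal q on r1 is 3/5, and the value is 3·(3/5) + (6)·(2/5) = 21/5.

21/5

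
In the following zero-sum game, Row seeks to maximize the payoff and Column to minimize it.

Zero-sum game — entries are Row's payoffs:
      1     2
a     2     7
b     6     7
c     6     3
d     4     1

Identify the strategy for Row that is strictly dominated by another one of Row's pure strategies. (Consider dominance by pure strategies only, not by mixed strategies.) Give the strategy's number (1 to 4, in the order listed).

4

Compare d with b: 6 > 4, 7 > 1.
So b strictly dominates d for Row; d is strictly dominated.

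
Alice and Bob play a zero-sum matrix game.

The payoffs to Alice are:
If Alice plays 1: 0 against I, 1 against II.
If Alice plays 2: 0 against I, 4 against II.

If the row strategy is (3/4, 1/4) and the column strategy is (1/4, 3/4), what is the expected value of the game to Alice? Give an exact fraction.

21/16

Against (1/4, 3/4), each row's expected payoff is 1: 3/4; 2: 3.
Taking the (3/4, 1/4)-weighted average: (3/4)·(3/4) + (1/4)·(3) = 21/16.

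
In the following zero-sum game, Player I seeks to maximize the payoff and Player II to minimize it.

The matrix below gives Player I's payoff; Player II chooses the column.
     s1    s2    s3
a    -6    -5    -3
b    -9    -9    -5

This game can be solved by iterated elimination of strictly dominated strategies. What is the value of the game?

-6

Column s3 is strictly dominated by s1 for Player II (-6<-3, -9<-5); eliminate s3.
Row b is strictly dominated by row a (-6>-9, -5>-9); eliminate b.
Column s2 is strictly dominated by s1 for Player II (-6<-5); eliminate s2.
Only (a, s1) remains, with payoff -6.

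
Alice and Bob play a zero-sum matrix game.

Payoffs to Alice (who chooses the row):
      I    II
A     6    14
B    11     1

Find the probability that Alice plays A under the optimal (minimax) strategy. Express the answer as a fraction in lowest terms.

Row minima are 6 and 1, so Alice's maximin is 6; column maxima are 11 and 14, so Bob's minimax is 11. These differ, so the equilibrium is in mixed strategies.
Let Alice play A with probability p. Bob is indifferent when 6p + 11(1−p) = 14p + (1−p), giving p = 5/9.

5/9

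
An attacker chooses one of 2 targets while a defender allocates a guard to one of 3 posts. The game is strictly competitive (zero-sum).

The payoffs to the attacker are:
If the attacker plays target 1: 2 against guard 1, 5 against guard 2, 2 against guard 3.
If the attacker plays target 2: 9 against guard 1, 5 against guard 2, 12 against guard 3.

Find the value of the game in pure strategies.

5

Row minima: 2, 5 → the attacker's maximin is 5.
Column maxima: 9, 5, 12 → the defender's minimax is 5.
They coincide at (target 2, guard 2), so the value is 5.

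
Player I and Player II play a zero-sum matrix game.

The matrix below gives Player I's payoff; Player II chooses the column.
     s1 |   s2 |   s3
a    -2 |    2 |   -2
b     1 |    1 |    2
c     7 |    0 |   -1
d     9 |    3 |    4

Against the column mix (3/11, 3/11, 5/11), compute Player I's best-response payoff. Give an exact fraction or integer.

56/11

a: (-2)·(3/11) + (2)·(3/11) + (-2)·(5/11) = -10/11.
b: (1)·(3/11) + (1)·(3/11) + (2)·(5/11) = 16/11.
c: (7)·(3/11) + (0)·(3/11) + (-1)·(5/11) = 16/11.
d: (9)·(3/11) + (3)·(3/11) + (4)·(5/11) = 56/11.
The best pure response is d with expected payoff 56/11.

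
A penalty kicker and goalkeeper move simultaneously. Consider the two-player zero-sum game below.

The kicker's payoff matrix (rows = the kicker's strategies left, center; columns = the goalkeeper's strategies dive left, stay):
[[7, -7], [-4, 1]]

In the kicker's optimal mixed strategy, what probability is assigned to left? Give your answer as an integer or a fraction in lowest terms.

Row minima are -7 and -4, so the kicker's maximin is -4; column maxima are 7 and 1, so the goalkeeper's minimax is 1. These differ, so the equilibrium is in mixed strategies.
Let the kicker play left with probability p. The goalkeeper is indifferent when 7p − 4(1−p) = −7p + (1−p), giving p = 5/19.

5/19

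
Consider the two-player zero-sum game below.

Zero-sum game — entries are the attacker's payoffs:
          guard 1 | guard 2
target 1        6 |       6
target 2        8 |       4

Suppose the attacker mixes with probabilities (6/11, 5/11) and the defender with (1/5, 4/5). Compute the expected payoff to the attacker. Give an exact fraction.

Against (1/5, 4/5), each row's expected payoff is target 1: 6; target 2: 24/5.
Taking the (6/11, 5/11)-weighted average: (6/11)·(6) + (5/11)·(24/5) = 60/11.

60/11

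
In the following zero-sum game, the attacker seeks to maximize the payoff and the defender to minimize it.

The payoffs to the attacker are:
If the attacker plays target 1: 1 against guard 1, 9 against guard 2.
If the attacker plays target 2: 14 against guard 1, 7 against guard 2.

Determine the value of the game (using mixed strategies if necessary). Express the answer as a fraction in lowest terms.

Row minima are 1 and 7, so the attacker's maximin is 7; column maxima are 14 and 9, so the defender's minimax is 9. These differ, so the equilibrium is in mixed strategies.
Let the attacker play target 1 with probability p. The defender is indifferent when p + 14(1−p) = 9p + 7(1−p), giving p = 7/15.
Let the defender play guard 1 with probability q. The attacker is indifferent when q + 9(1−q) = 14q + 7(1−q), giving q = 2/15.
The value is 1·(2/15) + (9)·(13/15) = 119/15.

119/15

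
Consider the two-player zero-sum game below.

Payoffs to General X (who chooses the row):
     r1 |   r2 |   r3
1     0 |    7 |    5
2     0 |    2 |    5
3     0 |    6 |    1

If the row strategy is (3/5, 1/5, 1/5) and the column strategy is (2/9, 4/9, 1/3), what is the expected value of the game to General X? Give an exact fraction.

Against (2/9, 4/9, 1/3), each row's expected payoff is 1: 43/9; 2: 23/9; 3: 3.
Taking the (3/5, 1/5, 1/5)-weighted average: (3/5)·(43/9) + (1/5)·(23/9) + (1/5)·(3) = 179/45.

179/45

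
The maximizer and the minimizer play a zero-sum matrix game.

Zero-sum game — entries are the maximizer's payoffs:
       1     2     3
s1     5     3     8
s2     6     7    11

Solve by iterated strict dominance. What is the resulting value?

Column 3 is strictly dominated by 1 for the minimizer (5<8, 6<11); eliminate 3.
Row s1 is strictly dominated by row s2 (6>5, 7>3); eliminate s1.
Column 2 is strictly dominated by 1 for the minimizer (6<7); eliminate 2.
Only (s2, 1) remains, with payoff 6.

6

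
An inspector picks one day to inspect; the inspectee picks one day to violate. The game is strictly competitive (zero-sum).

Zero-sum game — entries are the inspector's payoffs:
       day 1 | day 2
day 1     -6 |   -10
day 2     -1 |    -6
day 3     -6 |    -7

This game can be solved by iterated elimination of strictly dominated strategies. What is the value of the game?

Row day 3 is strictly dominated by row day 2 (-1>-6, -6>-7); eliminate day 3.
Column day 1 is strictly dominated by day 2 for the inspectee (-10<-6, -6<-1); eliminate day 1.
Row day 1 is strictly dominated by row day 2 (-6>-10); eliminate day 1.
Only (day 2, day 2) remains, with payoff -6.

-6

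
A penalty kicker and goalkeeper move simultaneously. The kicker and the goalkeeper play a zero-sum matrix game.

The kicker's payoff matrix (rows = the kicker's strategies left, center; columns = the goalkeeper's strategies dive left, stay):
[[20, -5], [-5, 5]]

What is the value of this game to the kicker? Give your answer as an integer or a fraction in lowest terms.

15/7

Row minima are -5 and -5, so the kicker's maximin is -5; column maxima are 20 and 5, so the goalkeeper's minimax is 5. These differ, so the equilibrium is in mixed strategies.
Let the kicker play left with probability p. The goalkeeper is indifferent when 20p − 5(1−p) = −5p + 5(1−p), giving p = 2/7.
Let the goalkeeper play dive left with probability q. The kicker is indifferent when 20q − 5(1−q) = −5q + 5(1−q), giving q = 2/7.
The value is 20·(2/7) + (-5)·(5/7) = 15/7.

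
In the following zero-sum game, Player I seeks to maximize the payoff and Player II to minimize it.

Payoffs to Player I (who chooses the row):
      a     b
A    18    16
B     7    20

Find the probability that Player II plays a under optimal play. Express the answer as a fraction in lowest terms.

4/15

Row minima are 16 and 7, so Player I's maximin is 16; column maxima are 18 and 20, so Player II's minimax is 18. These differ, so the equilibrium is in mixed strategies.
Let Player II play a with probability q. Player I is indifferent when 18q + 16(1−q) = 7q + 20(1−q), giving q = 4/15.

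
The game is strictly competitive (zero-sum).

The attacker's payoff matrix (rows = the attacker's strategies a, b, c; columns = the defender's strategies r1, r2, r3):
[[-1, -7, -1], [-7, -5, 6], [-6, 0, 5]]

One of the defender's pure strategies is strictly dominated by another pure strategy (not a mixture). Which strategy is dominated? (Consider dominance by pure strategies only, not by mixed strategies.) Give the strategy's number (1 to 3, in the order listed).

3

The defender prefers columns that give the attacker less. Compare r3 with r2: -7 < -1, -5 < 6, 0 < 5.
So r2 strictly dominates r3 for the defender; r3 is strictly dominated.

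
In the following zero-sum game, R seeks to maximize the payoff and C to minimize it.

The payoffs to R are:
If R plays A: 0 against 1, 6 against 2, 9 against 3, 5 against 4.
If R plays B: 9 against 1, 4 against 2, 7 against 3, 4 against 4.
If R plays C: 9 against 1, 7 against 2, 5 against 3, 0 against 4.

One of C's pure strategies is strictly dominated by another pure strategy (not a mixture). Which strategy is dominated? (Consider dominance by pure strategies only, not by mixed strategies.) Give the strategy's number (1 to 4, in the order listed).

3

C prefers columns that give R less. Compare 3 with 4: 5 < 9, 4 < 7, 0 < 5.
So 4 strictly dominates 3 for C; 3 is strictly dominated.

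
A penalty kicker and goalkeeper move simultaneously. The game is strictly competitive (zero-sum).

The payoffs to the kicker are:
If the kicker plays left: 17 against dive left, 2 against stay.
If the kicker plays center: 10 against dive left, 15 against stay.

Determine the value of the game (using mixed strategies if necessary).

47/4

Row minima are 2 and 10, so the kicker's maximin is 10; column maxima are 17 and 15, so the goalkeeper's minimax is 15. These differ, so the equilibrium is in mixed strategies.
Let the kicker play left with probability p. The goalkeeper is indifferent when 17p + 10(1−p) = 2p + 15(1−p), giving p = 1/4.
Let the goalkeeper play dive left with probability q. The kicker is indifferent when 17q + 2(1−q) = 10q + 15(1−q), giving q = 13/20.
The value is 17·(13/20) + (2)·(7/20) = 47/4.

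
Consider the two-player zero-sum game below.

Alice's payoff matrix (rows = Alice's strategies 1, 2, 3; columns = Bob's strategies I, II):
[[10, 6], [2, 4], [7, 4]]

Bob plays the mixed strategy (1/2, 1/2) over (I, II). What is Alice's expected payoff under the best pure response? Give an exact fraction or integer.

8

1: (10)·(1/2) + (6)·(1/2) = 8.
2: (2)·(1/2) + (4)·(1/2) = 3.
3: (7)·(1/2) + (4)·(1/2) = 11/2.
The best pure response is 1 with expected payoff 8.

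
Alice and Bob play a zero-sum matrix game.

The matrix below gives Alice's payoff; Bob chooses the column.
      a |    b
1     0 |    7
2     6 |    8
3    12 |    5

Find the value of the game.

22/3

Row 1 is strictly dominated by row 2, so Alice never plays it.
The remaining 2×2 game on (2, 3) × (a, b) has no saddle point. Let Alice play 2 with probability p; indifference gives 6p + 12(1−p) = 8p + 5(1−p), so p = 7/9.
Similarly Bob's optimal q on a is 1/3, and the value is 6·(1/3) + (8)·(2/3) = 22/3.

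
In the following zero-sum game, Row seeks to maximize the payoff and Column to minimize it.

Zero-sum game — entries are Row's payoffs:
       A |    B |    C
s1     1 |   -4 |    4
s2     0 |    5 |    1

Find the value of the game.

1/2

Column C is strictly dominated by A for Column (it gives Row more in every row).
The remaining 2×2 game on (s1, s2) × (A, B) has no saddle point. Let Row play s1 with probability p; indifference gives p = −4p + 5(1−p), so p = 1/2.
Similarly Column's optimal q on A is 9/10, and the value is 1·(9/10) + (-4)·(1/10) = 1/2.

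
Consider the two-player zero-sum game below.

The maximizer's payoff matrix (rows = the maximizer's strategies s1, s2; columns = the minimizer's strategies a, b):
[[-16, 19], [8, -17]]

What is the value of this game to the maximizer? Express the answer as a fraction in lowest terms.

-2

Row minima are -16 and -17, so the maximizer's maximin is -16; column maxima are 8 and 19, so the minimizer's minimax is 8. These differ, so the equilibrium is in mixed strategies.
Let the maximizer play s1 with probability p. The minimizer is indifferent when −16p + 8(1−p) = 19p − 17(1−p), giving p = 5/12.
Let the minimizer play a with probability q. The maximizer is indifferent when −16q + 19(1−q) = 8q − 17(1−q), giving q = 3/5.
The value is -16·(3/5) + (19)·(2/5) = -2.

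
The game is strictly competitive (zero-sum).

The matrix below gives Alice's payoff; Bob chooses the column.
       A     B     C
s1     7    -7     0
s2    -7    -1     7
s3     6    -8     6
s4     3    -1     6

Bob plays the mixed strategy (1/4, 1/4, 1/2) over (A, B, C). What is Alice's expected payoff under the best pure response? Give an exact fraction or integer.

s1: (7)·(1/4) + (-7)·(1/4) + (0)·(1/2) = 0.
s2: (-7)·(1/4) + (-1)·(1/4) + (7)·(1/2) = 3/2.
s3: (6)·(1/4) + (-8)·(1/4) + (6)·(1/2) = 5/2.
s4: (3)·(1/4) + (-1)·(1/4) + (6)·(1/2) = 7/2.
The best pure response is s4 with expected payoff 7/2.

7/2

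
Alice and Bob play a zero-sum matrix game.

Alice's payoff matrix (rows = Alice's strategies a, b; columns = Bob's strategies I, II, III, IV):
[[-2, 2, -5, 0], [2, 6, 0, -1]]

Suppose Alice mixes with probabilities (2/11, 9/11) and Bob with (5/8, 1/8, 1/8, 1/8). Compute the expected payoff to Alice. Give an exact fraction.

Against (5/8, 1/8, 1/8, 1/8), each row's expected payoff is a: -13/8; b: 15/8.
Taking the (2/11, 9/11)-weighted average: (2/11)·(-13/8) + (9/11)·(15/8) = 109/88.

109/88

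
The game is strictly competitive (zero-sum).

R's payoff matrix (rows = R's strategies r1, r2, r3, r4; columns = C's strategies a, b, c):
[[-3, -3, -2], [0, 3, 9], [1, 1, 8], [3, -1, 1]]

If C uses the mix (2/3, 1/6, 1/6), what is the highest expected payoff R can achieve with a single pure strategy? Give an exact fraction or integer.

r1: (-3)·(2/3) + (-3)·(1/6) + (-2)·(1/6) = -17/6.
r2: (0)·(2/3) + (3)·(1/6) + (9)·(1/6) = 2.
r3: (1)·(2/3) + (1)·(1/6) + (8)·(1/6) = 13/6.
r4: (3)·(2/3) + (-1)·(1/6) + (1)·(1/6) = 2.
The best pure response is r3 with expected payoff 13/6.

13/6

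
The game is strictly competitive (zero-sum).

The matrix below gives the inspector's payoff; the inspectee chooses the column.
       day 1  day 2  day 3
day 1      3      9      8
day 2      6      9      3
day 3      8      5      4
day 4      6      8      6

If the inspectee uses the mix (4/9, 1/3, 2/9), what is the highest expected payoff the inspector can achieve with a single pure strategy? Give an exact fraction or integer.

20/3

day 1: (3)·(4/9) + (9)·(1/3) + (8)·(2/9) = 55/9.
day 2: (6)·(4/9) + (9)·(1/3) + (3)·(2/9) = 19/3.
day 3: (8)·(4/9) + (5)·(1/3) + (4)·(2/9) = 55/9.
day 4: (6)·(4/9) + (8)·(1/3) + (6)·(2/9) = 20/3.
The best pure response is day 4 with expected payoff 20/3.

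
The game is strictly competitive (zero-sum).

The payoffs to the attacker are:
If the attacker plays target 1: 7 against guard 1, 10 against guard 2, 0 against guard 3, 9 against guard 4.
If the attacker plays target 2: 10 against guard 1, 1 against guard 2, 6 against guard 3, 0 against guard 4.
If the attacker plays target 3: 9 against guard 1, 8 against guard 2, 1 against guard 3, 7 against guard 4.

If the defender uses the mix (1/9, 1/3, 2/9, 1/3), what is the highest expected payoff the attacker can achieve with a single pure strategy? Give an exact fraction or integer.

64/9

target 1: (7)·(1/9) + (10)·(1/3) + (0)·(2/9) + (9)·(1/3) = 64/9.
target 2: (10)·(1/9) + (1)·(1/3) + (6)·(2/9) + (0)·(1/3) = 25/9.
target 3: (9)·(1/9) + (8)·(1/3) + (1)·(2/9) + (7)·(1/3) = 56/9.
The best pure response is target 1 with expected payoff 64/9.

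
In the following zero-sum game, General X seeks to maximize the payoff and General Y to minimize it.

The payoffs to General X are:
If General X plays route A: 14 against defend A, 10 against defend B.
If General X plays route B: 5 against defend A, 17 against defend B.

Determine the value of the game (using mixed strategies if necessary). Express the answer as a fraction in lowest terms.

Row minima are 10 and 5, so General X's maximin is 10; column maxima are 14 and 17, so General Y's minimax is 14. These differ, so the equilibrium is in mixed strategies.
Let General X play route A with probability p. General Y is indifferent when 14p + 5(1−p) = 10p + 17(1−p), giving p = 3/4.
Let General Y play defend A with probability q. General X is indifferent when 14q + 10(1−q) = 5q + 17(1−q), giving q = 7/16.
The value is 14·(7/16) + (10)·(9/16) = 47/4.

47/4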